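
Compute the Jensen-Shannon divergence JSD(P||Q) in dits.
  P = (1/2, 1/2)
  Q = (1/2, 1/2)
0.0000 dits

Jensen-Shannon divergence is:
JSD(P||Q) = 0.5 × D_KL(P||M) + 0.5 × D_KL(Q||M)
where M = 0.5 × (P + Q) is the mixture distribution.

M = 0.5 × (1/2, 1/2) + 0.5 × (1/2, 1/2) = (1/2, 1/2)

D_KL(P||M) = 0.0000 dits
D_KL(Q||M) = 0.0000 dits

JSD(P||Q) = 0.5 × 0.0000 + 0.5 × 0.0000 = 0.0000 dits

Unlike KL divergence, JSD is symmetric and bounded: 0 ≤ JSD ≤ log(2).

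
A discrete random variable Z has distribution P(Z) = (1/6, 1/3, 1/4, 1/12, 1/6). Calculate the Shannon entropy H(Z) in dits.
0.6589 dits

Shannon entropy is H(X) = -Σ p(x) log p(x).

For P = (1/6, 1/3, 1/4, 1/12, 1/6):
H = -1/6 × log_10(1/6) -1/3 × log_10(1/3) -1/4 × log_10(1/4) -1/12 × log_10(1/12) -1/6 × log_10(1/6)
H = 0.6589 dits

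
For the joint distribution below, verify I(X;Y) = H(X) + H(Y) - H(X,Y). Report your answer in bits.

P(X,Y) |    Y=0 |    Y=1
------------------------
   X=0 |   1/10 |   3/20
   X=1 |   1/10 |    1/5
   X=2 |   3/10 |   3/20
I(X;Y) = 0.0685 bits

Mutual information has multiple equivalent forms:
- I(X;Y) = H(X) - H(X|Y)
- I(X;Y) = H(Y) - H(Y|X)
- I(X;Y) = H(X) + H(Y) - H(X,Y)

Computing all quantities:
H(X) = 1.5395, H(Y) = 1.0000, H(X,Y) = 2.4710
H(X|Y) = 1.4710, H(Y|X) = 0.9315

Verification:
H(X) - H(X|Y) = 1.5395 - 1.4710 = 0.0685
H(Y) - H(Y|X) = 1.0000 - 0.9315 = 0.0685
H(X) + H(Y) - H(X,Y) = 1.5395 + 1.0000 - 2.4710 = 0.0685

All forms give I(X;Y) = 0.0685 bits. ✓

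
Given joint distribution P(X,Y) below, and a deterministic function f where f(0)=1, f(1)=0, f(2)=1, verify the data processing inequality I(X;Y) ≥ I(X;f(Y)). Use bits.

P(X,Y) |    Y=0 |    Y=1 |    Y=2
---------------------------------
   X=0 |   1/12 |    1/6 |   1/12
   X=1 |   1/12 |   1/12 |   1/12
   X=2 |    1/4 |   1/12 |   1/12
I(X;Y) = 0.0871, I(X;f(Y)) = 0.0546, inequality holds: 0.0871 ≥ 0.0546

Data Processing Inequality: For any Markov chain X → Y → Z, we have I(X;Y) ≥ I(X;Z).

Here Z = f(Y) is a deterministic function of Y, forming X → Y → Z.

Original I(X;Y) = 0.0871 bits

After applying f:
P(X,Z) where Z=f(Y):
- P(X,Z=0) = P(X,Y=1)
- P(X,Z=1) = P(X,Y=0) + P(X,Y=2)

I(X;Z) = I(X;f(Y)) = 0.0546 bits

Verification: 0.0871 ≥ 0.0546 ✓

Information cannot be created by processing; the function f can only lose information about X.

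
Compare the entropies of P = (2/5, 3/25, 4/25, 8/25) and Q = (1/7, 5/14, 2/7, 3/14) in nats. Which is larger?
Q

Computing entropies in nats:
H(P) = 1.2788
H(Q) = 1.3337

Distribution Q has higher entropy.

Intuition: The distribution closer to uniform (more spread out) has higher entropy.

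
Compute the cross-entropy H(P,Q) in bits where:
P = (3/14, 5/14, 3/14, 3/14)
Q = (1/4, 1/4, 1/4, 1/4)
2.0000 bits

Cross-entropy: H(P,Q) = -Σ p(x) log q(x)

Alternatively: H(P,Q) = H(P) + D_KL(P||Q)
H(P) = 1.9592 bits
D_KL(P||Q) = 0.0408 bits

H(P,Q) = 1.9592 + 0.0408 = 2.0000 bits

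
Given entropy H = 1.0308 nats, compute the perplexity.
2.8033

Perplexity is e^H (or exp(H) for natural log).

H = 1.0308 nats
Perplexity = e^1.0308 = 2.8033

Interpretation: The model's uncertainty is equivalent to choosing uniformly among 2.8 options.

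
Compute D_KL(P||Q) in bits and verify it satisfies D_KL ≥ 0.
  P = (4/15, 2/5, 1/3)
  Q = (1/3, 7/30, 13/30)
0.0990 bits

KL divergence satisfies the Gibbs inequality: D_KL(P||Q) ≥ 0 for all distributions P, Q.

D_KL(P||Q) = Σ p(x) log(p(x)/q(x))
Term by term:
  x=0: 4/15 × log_2[(4/15)/(1/3)] = -0.0858
  x=1: 2/5 × log_2[(2/5)/(7/30)] = 0.3110
  x=2: 1/3 × log_2[(1/3)/(13/30)] = -0.1262
D_KL(P||Q) = 0.0990 bits

D_KL(P||Q) = 0.0990 ≥ 0 ✓

This non-negativity is a fundamental property: relative entropy cannot be negative because it measures how different Q is from P.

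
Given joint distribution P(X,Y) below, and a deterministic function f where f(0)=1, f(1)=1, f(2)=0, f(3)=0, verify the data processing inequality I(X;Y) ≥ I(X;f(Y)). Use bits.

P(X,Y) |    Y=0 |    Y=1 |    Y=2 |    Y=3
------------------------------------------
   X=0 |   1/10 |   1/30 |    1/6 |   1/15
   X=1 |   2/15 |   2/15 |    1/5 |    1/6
I(X;Y) = 0.0320, I(X;f(Y)) = 0.0023, inequality holds: 0.0320 ≥ 0.0023

Data Processing Inequality: For any Markov chain X → Y → Z, we have I(X;Y) ≥ I(X;Z).

Here Z = f(Y) is a deterministic function of Y, forming X → Y → Z.

Original I(X;Y) = 0.0320 bits

After applying f:
P(X,Z) where Z=f(Y):
- P(X,Z=0) = P(X,Y=2) + P(X,Y=3)
- P(X,Z=1) = P(X,Y=0) + P(X,Y=1)

I(X;Z) = I(X;f(Y)) = 0.0023 bits

Verification: 0.0320 ≥ 0.0023 ✓

Information cannot be created by processing; the function f can only lose information about X.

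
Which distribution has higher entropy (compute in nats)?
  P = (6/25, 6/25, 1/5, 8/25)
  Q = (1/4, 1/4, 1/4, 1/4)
Q

Computing entropies in nats:
H(P) = 1.3715
H(Q) = 1.3863

Distribution Q has higher entropy.

Intuition: The distribution closer to uniform (more spread out) has higher entropy.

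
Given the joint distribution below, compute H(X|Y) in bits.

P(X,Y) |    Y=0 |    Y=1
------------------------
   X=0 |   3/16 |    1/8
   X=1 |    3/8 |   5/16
0.8942 bits

Using the chain rule: H(X|Y) = H(X,Y) - H(Y)

First, compute H(X,Y) = 1.8829 bits

Marginal P(Y) = (9/16, 7/16)
H(Y) = 0.9887 bits

H(X|Y) = H(X,Y) - H(Y) = 1.8829 - 0.9887 = 0.8942 bits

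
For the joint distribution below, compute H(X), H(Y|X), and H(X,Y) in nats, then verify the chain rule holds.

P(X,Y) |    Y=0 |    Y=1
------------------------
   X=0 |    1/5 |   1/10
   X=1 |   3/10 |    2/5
H(X,Y) = 1.2799, H(X) = 0.6109, H(Y|X) = 0.6690 (all in nats)

Chain rule: H(X,Y) = H(X) + H(Y|X)

Left side — joint entropy directly:
H(X,Y) = -Σ p(x,y) log p(x,y) = 1.2799 nats

Right side — compute H(Y|X) from the conditional distributions:
P(X) = (3/10, 7/10), so H(X) = 0.6109 nats
H(Y|X) = Σ_x P(X=x) · H(Y|X=x):
  P(Y|X=0) = (2/3, 1/3), H(Y|X=0) = 0.6365, weight P(X=0) = 3/10
  P(Y|X=1) = (3/7, 4/7), H(Y|X=1) = 0.6829, weight P(X=1) = 7/10
H(Y|X) = 0.6690 nats

H(X) + H(Y|X) = 0.6109 + 0.6690 = 1.2799 nats

Both sides equal 1.2799 nats. ✓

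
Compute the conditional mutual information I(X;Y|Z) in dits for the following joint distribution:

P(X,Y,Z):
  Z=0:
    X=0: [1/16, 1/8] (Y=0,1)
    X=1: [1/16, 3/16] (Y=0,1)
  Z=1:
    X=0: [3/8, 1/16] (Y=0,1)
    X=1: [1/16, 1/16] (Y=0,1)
0.0146 dits

Conditional mutual information: I(X;Y|Z) = H(X|Z) + H(Y|Z) - H(X,Y|Z)

H(Z) = 0.2976
H(X,Z) = 0.5568 → H(X|Z) = 0.2592
H(Y,Z) = 0.5407 → H(Y|Z) = 0.2431
H(X,Y,Z) = 0.7852 → H(X,Y|Z) = 0.4876

I(X;Y|Z) = 0.2592 + 0.2431 - 0.4876 = 0.0146 dits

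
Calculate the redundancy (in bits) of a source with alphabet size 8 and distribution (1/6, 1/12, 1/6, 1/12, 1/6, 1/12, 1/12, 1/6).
0.0817 bits

Redundancy measures how far a source is from maximum entropy:
R = H_max - H(X)

Maximum entropy for 8 symbols: H_max = log_2(8) = 3.0000 bits
Actual entropy: H(X) = 2.9183 bits
Redundancy: R = 3.0000 - 2.9183 = 0.0817 bits

This redundancy represents potential for compression: the source could be compressed by 0.0817 bits per symbol.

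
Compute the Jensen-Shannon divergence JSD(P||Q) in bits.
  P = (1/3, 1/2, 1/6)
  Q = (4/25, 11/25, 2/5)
0.0595 bits

Jensen-Shannon divergence is:
JSD(P||Q) = 0.5 × D_KL(P||M) + 0.5 × D_KL(Q||M)
where M = 0.5 × (P + Q) is the mixture distribution.

M = 0.5 × (1/3, 1/2, 1/6) + 0.5 × (4/25, 11/25, 2/5) = (0.246667, 0.47, 0.283333)

D_KL(P||M) = 0.0618 bits
D_KL(Q||M) = 0.0572 bits

JSD(P||Q) = 0.5 × 0.0618 + 0.5 × 0.0572 = 0.0595 bits

Unlike KL divergence, JSD is symmetric and bounded: 0 ≤ JSD ≤ log(2).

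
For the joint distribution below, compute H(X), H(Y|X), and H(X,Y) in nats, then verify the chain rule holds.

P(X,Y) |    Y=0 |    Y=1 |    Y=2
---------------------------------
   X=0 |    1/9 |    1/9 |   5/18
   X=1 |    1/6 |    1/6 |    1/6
H(X,Y) = 1.7400, H(X) = 0.6931, H(Y|X) = 1.0468 (all in nats)

Chain rule: H(X,Y) = H(X) + H(Y|X)

Left side — joint entropy directly:
H(X,Y) = -Σ p(x,y) log p(x,y) = 1.7400 nats

Right side — compute H(Y|X) from the conditional distributions:
P(X) = (1/2, 1/2), so H(X) = 0.6931 nats
H(Y|X) = Σ_x P(X=x) · H(Y|X=x):
  P(Y|X=0) = (2/9, 2/9, 5/9), H(Y|X=0) = 0.9950, weight P(X=0) = 1/2
  P(Y|X=1) = (1/3, 1/3, 1/3), H(Y|X=1) = 1.0986, weight P(X=1) = 1/2
H(Y|X) = 1.0468 nats

H(X) + H(Y|X) = 0.6931 + 1.0468 = 1.7400 nats

Both sides equal 1.7400 nats. ✓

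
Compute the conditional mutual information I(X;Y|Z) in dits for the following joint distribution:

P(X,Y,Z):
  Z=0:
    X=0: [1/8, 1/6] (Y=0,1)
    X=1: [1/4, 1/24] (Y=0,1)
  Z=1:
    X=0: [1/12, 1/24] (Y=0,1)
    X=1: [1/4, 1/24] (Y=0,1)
0.0307 dits

Conditional mutual information: I(X;Y|Z) = H(X|Z) + H(Y|Z) - H(X,Y|Z)

H(Z) = 0.2950
H(X,Z) = 0.5811 → H(X|Z) = 0.2861
H(Y,Z) = 0.5506 → H(Y|Z) = 0.2557
H(X,Y,Z) = 0.8061 → H(X,Y|Z) = 0.5111

I(X;Y|Z) = 0.2861 + 0.2557 - 0.5111 = 0.0307 dits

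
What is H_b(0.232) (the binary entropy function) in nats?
0.5417 nats

The binary entropy function is:
H(p) = -p log(p) - (1-p) log(1-p)

H(0.232) = -0.232 × log_e(0.232) - 0.768 × log_e(0.768)
H(0.232) = 0.5417 nats

Note: Binary entropy is maximized at p=0.5 (H=1 bit) and minimized at p=0 or p=1 (H=0).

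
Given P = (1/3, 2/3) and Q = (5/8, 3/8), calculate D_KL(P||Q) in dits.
0.0756 dits

KL divergence: D_KL(P||Q) = Σ p(x) log(p(x)/q(x))

Computing term by term:
  x=0: 1/3 × log_10[(1/3)/(5/8)] = 1/3 × -0.2730 = -0.0910
  x=1: 2/3 × log_10[(2/3)/(3/8)] = 2/3 × 0.2499 = 0.1666

D_KL(P||Q) = 0.0756 dits

Note: KL divergence is always non-negative and equals 0 iff P = Q.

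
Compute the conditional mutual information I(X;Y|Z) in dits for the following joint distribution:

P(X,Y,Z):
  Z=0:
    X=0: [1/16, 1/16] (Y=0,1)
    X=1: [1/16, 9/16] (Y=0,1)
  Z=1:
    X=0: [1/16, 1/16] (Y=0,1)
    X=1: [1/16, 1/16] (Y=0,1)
0.0209 dits

Conditional mutual information: I(X;Y|Z) = H(X|Z) + H(Y|Z) - H(X,Y|Z)

H(Z) = 0.2442
H(X,Z) = 0.4662 → H(X|Z) = 0.2220
H(Y,Z) = 0.4662 → H(Y|Z) = 0.2220
H(X,Y,Z) = 0.6674 → H(X,Y|Z) = 0.4231

I(X;Y|Z) = 0.2220 + 0.2220 - 0.4231 = 0.0209 dits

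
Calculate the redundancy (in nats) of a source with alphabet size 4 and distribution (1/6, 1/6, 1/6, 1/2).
0.1438 nats

Redundancy measures how far a source is from maximum entropy:
R = H_max - H(X)

Maximum entropy for 4 symbols: H_max = log_e(4) = 1.3863 nats
Actual entropy: H(X) = 1.2425 nats
Redundancy: R = 1.3863 - 1.2425 = 0.1438 nats

This redundancy represents potential for compression: the source could be compressed by 0.1438 nats per symbol.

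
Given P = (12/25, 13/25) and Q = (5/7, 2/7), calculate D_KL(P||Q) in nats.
0.1206 nats

KL divergence: D_KL(P||Q) = Σ p(x) log(p(x)/q(x))

Computing term by term:
  x=0: 12/25 × log_e[(12/25)/(5/7)] = 12/25 × -0.3975 = -0.1908
  x=1: 13/25 × log_e[(13/25)/(2/7)] = 13/25 × 0.5988 = 0.3114

D_KL(P||Q) = 0.1206 nats

Note: KL divergence is always non-negative and equals 0 iff P = Q.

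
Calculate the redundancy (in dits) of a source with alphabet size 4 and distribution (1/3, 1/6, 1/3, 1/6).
0.0246 dits

Redundancy measures how far a source is from maximum entropy:
R = H_max - H(X)

Maximum entropy for 4 symbols: H_max = log_10(4) = 0.6021 dits
Actual entropy: H(X) = 0.5775 dits
Redundancy: R = 0.6021 - 0.5775 = 0.0246 dits

This redundancy represents potential for compression: the source could be compressed by 0.0246 dits per symbol.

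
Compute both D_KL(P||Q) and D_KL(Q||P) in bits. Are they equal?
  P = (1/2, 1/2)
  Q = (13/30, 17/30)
D_KL(P||Q) = 0.0129, D_KL(Q||P) = 0.0129

KL divergence is not symmetric: D_KL(P||Q) ≠ D_KL(Q||P) in general.

D_KL(P||Q) = 0.0129 bits
D_KL(Q||P) = 0.0129 bits

In this case they happen to be equal (to 4 decimal places).

This asymmetry is why KL divergence is not a true distance metric.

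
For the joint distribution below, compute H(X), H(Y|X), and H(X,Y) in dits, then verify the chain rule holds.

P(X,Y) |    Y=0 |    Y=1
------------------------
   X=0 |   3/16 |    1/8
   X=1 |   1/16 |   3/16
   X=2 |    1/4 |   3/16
H(X,Y) = 0.7476, H(X) = 0.4654, H(Y|X) = 0.2821 (all in dits)

Chain rule: H(X,Y) = H(X) + H(Y|X)

Left side — joint entropy directly:
H(X,Y) = -Σ p(x,y) log p(x,y) = 0.7476 dits

Right side — compute H(Y|X) from the conditional distributions:
P(X) = (5/16, 1/4, 7/16), so H(X) = 0.4654 dits
H(Y|X) = Σ_x P(X=x) · H(Y|X=x):
  P(Y|X=0) = (3/5, 2/5), H(Y|X=0) = 0.2923, weight P(X=0) = 5/16
  P(Y|X=1) = (1/4, 3/4), H(Y|X=1) = 0.2442, weight P(X=1) = 1/4
  P(Y|X=2) = (4/7, 3/7), H(Y|X=2) = 0.2966, weight P(X=2) = 7/16
H(Y|X) = 0.2821 dits

H(X) + H(Y|X) = 0.4654 + 0.2821 = 0.7476 dits

Both sides equal 0.7476 dits. ✓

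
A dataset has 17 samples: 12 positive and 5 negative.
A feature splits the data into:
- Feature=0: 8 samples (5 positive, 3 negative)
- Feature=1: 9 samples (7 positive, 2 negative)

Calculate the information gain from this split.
0.0203 bits

Information Gain = H(Y) - H(Y|Feature)

Before split:
P(positive) = 12/17 = 0.7059
H(Y) = 0.8740 bits

After split:
Feature=0: H = 0.9544 bits (weight = 8/17)
Feature=1: H = 0.7642 bits (weight = 9/17)
H(Y|Feature) = (8/17)×0.9544 + (9/17)×0.7642 = 0.8537 bits

Information Gain = 0.8740 - 0.8537 = 0.0203 bits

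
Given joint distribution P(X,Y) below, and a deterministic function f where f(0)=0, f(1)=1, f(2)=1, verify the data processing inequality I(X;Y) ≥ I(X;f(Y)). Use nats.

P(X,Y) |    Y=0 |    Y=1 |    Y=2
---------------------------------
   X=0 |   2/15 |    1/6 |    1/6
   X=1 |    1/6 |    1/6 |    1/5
I(X;Y) = 0.0011, I(X;f(Y)) = 0.0004, inequality holds: 0.0011 ≥ 0.0004

Data Processing Inequality: For any Markov chain X → Y → Z, we have I(X;Y) ≥ I(X;Z).

Here Z = f(Y) is a deterministic function of Y, forming X → Y → Z.

Original I(X;Y) = 0.0011 nats

After applying f:
P(X,Z) where Z=f(Y):
- P(X,Z=0) = P(X,Y=0)
- P(X,Z=1) = P(X,Y=1) + P(X,Y=2)

I(X;Z) = I(X;f(Y)) = 0.0004 nats

Verification: 0.0011 ≥ 0.0004 ✓

Information cannot be created by processing; the function f can only lose information about X.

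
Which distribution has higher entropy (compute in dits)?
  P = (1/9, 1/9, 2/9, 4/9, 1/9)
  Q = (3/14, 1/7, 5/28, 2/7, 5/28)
Q

Computing entropies in dits:
H(P) = 0.6198
H(Q) = 0.6867

Distribution Q has higher entropy.

Intuition: The distribution closer to uniform (more spread out) has higher entropy.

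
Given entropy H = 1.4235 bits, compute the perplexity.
2.6824

Perplexity is 2^H (or exp(H) for natural log).

H = 1.4235 bits
Perplexity = 2^1.4235 = 2.6824

Interpretation: The model's uncertainty is equivalent to choosing uniformly among 2.7 options.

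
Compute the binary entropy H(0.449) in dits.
0.2988 dits

The binary entropy function is:
H(p) = -p log(p) - (1-p) log(1-p)

H(0.449) = -0.449 × log_10(0.449) - 0.551 × log_10(0.551)
H(0.449) = 0.2988 dits

Note: Binary entropy is maximized at p=0.5 (H=1 bit) and minimized at p=0 or p=1 (H=0).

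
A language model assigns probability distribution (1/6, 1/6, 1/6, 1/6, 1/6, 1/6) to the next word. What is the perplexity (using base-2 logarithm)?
6.0000

Perplexity is 2^H (or exp(H) for natural log).

First, H = -Σ p log p = 2.5850 bits
Perplexity = 2^2.5850 = 6.0000

Interpretation: The model's uncertainty is equivalent to choosing uniformly among 6.0 options.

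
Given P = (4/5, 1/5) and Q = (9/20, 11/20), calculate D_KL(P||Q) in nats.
0.2580 nats

KL divergence: D_KL(P||Q) = Σ p(x) log(p(x)/q(x))

Computing term by term:
  x=0: 4/5 × log_e[(4/5)/(9/20)] = 4/5 × 0.5754 = 0.4603
  x=1: 1/5 × log_e[(1/5)/(11/20)] = 1/5 × -1.0116 = -0.2023

D_KL(P||Q) = 0.2580 nats

Note: KL divergence is always non-negative and equals 0 iff P = Q.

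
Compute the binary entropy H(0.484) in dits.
0.3008 dits

The binary entropy function is:
H(p) = -p log(p) - (1-p) log(1-p)

H(0.484) = -0.484 × log_10(0.484) - 0.516 × log_10(0.516)
H(0.484) = 0.3008 dits

Note: Binary entropy is maximized at p=0.5 (H=1 bit) and minimized at p=0 or p=1 (H=0).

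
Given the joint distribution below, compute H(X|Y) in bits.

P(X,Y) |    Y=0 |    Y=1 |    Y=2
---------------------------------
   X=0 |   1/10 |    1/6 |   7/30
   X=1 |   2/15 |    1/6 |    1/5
0.9947 bits

Using the chain rule: H(X|Y) = H(X,Y) - H(Y)

First, compute H(X,Y) = 2.5357 bits

Marginal P(Y) = (7/30, 1/3, 13/30)
H(Y) = 1.5410 bits

H(X|Y) = H(X,Y) - H(Y) = 2.5357 - 1.5410 = 0.9947 bits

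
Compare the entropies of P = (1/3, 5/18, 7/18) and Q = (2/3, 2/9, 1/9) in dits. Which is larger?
P

Computing entropies in dits:
H(P) = 0.4731
H(Q) = 0.3686

Distribution P has higher entropy.

Intuition: The distribution closer to uniform (more spread out) has higher entropy.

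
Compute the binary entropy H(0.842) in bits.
0.6295 bits

The binary entropy function is:
H(p) = -p log(p) - (1-p) log(1-p)

H(0.842) = -0.842 × log_2(0.842) - 0.158 × log_2(0.158)
H(0.842) = 0.6295 bits

Note: Binary entropy is maximized at p=0.5 (H=1 bit) and minimized at p=0 or p=1 (H=0).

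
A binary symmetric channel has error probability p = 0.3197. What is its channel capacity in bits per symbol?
0.0959 bits

For a binary symmetric channel (BSC) with error probability p:
Capacity C = 1 - H(p) bits per symbol

where H(p) = -p log₂(p) - (1-p) log₂(1-p) is the binary entropy function.

H(0.3197) = 0.9041 bits
C = 1 - 0.9041 = 0.0959 bits per symbol

This means we can reliably transmit up to 0.0959 bits of information per channel use.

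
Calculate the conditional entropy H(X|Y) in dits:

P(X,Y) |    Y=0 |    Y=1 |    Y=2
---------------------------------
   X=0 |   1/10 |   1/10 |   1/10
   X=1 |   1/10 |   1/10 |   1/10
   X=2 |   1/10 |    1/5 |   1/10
0.4669 dits

Using the chain rule: H(X|Y) = H(X,Y) - H(Y)

First, compute H(X,Y) = 0.9398 dits

Marginal P(Y) = (3/10, 2/5, 3/10)
H(Y) = 0.4729 dits

H(X|Y) = H(X,Y) - H(Y) = 0.9398 - 0.4729 = 0.4669 dits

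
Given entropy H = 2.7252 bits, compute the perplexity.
6.6125

Perplexity is 2^H (or exp(H) for natural log).

H = 2.7252 bits
Perplexity = 2^2.7252 = 6.6125

Interpretation: The model's uncertainty is equivalent to choosing uniformly among 6.6 options.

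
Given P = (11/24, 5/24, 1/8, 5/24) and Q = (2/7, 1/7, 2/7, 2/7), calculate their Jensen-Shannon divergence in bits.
0.0467 bits

Jensen-Shannon divergence is:
JSD(P||Q) = 0.5 × D_KL(P||M) + 0.5 × D_KL(Q||M)
where M = 0.5 × (P + Q) is the mixture distribution.

M = 0.5 × (11/24, 5/24, 1/8, 5/24) + 0.5 × (2/7, 1/7, 2/7, 2/7) = (0.372024, 0.175595, 0.205357, 0.247024)

D_KL(P||M) = 0.0486 bits
D_KL(Q||M) = 0.0448 bits

JSD(P||Q) = 0.5 × 0.0486 + 0.5 × 0.0448 = 0.0467 bits

Unlike KL divergence, JSD is symmetric and bounded: 0 ≤ JSD ≤ log(2).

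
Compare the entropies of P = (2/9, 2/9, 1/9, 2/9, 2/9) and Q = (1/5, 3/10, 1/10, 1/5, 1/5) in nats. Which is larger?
P

Computing entropies in nats:
H(P) = 1.5811
H(Q) = 1.5571

Distribution P has higher entropy.

Intuition: The distribution closer to uniform (more spread out) has higher entropy.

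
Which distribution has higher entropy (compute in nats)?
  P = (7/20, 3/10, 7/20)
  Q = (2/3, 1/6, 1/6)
P

Computing entropies in nats:
H(P) = 1.0961
H(Q) = 0.8676

Distribution P has higher entropy.

Intuition: The distribution closer to uniform (more spread out) has higher entropy.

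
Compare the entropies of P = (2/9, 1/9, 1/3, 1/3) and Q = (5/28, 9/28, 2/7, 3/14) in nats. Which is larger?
Q

Computing entropies in nats:
H(P) = 1.3108
H(Q) = 1.3605

Distribution Q has higher entropy.

Intuition: The distribution closer to uniform (more spread out) has higher entropy.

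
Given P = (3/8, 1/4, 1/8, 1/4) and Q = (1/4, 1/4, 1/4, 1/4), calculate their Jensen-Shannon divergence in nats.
0.0169 nats

Jensen-Shannon divergence is:
JSD(P||Q) = 0.5 × D_KL(P||M) + 0.5 × D_KL(Q||M)
where M = 0.5 × (P + Q) is the mixture distribution.

M = 0.5 × (3/8, 1/4, 1/8, 1/4) + 0.5 × (1/4, 1/4, 1/4, 1/4) = (5/16, 1/4, 3/16, 1/4)

D_KL(P||M) = 0.0177 nats
D_KL(Q||M) = 0.0161 nats

JSD(P||Q) = 0.5 × 0.0177 + 0.5 × 0.0161 = 0.0169 nats

Unlike KL divergence, JSD is symmetric and bounded: 0 ≤ JSD ≤ log(2).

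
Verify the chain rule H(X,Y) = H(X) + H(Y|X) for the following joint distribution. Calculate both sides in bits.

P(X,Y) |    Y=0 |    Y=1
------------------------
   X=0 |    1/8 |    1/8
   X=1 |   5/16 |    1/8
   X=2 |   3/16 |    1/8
H(X,Y) = 2.4772, H(X) = 1.5462, H(Y|X) = 0.9310 (all in bits)

Chain rule: H(X,Y) = H(X) + H(Y|X)

Left side — joint entropy directly:
H(X,Y) = -Σ p(x,y) log p(x,y) = 2.4772 bits

Right side — compute H(Y|X) from the conditional distributions:
P(X) = (1/4, 7/16, 5/16), so H(X) = 1.5462 bits
H(Y|X) = Σ_x P(X=x) · H(Y|X=x):
  P(Y|X=0) = (1/2, 1/2), H(Y|X=0) = 1.0000, weight P(X=0) = 1/4
  P(Y|X=1) = (5/7, 2/7), H(Y|X=1) = 0.8631, weight P(X=1) = 7/16
  P(Y|X=2) = (3/5, 2/5), H(Y|X=2) = 0.9710, weight P(X=2) = 5/16
H(Y|X) = 0.9310 bits

H(X) + H(Y|X) = 1.5462 + 0.9310 = 2.4772 bits

Both sides equal 2.4772 bits. ✓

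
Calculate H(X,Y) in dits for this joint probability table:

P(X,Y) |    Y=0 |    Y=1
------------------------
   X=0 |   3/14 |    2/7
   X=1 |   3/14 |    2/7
0.5976 dits

Joint entropy is H(X,Y) = -Σ_{x,y} p(x,y) log p(x,y).

Summing over all non-zero entries:
H(X,Y) = -[3/14·log_10(3/14) + 2/7·log_10(2/7) + 3/14·log_10(3/14) + 2/7·log_10(2/7)]
H(X,Y) = 0.5976 dits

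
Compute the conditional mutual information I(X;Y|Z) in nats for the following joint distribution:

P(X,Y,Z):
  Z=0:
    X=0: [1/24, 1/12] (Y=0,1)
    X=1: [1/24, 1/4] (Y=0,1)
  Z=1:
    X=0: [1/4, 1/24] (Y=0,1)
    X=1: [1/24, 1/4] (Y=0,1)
0.1744 nats

Conditional mutual information: I(X;Y|Z) = H(X|Z) + H(Y|Z) - H(X,Y|Z)

H(Z) = 0.6792
H(X,Z) = 1.3381 → H(X|Z) = 0.6589
H(Y,Z) = 1.2920 → H(Y|Z) = 0.6128
H(X,Y,Z) = 1.7765 → H(X,Y|Z) = 1.0973

I(X;Y|Z) = 0.6589 + 0.6128 - 1.0973 = 0.1744 nats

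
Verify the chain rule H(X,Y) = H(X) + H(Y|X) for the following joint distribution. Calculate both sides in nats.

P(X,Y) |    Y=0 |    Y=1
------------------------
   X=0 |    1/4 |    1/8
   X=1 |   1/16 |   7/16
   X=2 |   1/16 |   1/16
H(X,Y) = 1.4880, H(X) = 0.9743, H(Y|X) = 0.5137 (all in nats)

Chain rule: H(X,Y) = H(X) + H(Y|X)

Left side — joint entropy directly:
H(X,Y) = -Σ p(x,y) log p(x,y) = 1.4880 nats

Right side — compute H(Y|X) from the conditional distributions:
P(X) = (3/8, 1/2, 1/8), so H(X) = 0.9743 nats
H(Y|X) = Σ_x P(X=x) · H(Y|X=x):
  P(Y|X=0) = (2/3, 1/3), H(Y|X=0) = 0.6365, weight P(X=0) = 3/8
  P(Y|X=1) = (1/8, 7/8), H(Y|X=1) = 0.3768, weight P(X=1) = 1/2
  P(Y|X=2) = (1/2, 1/2), H(Y|X=2) = 0.6931, weight P(X=2) = 1/8
H(Y|X) = 0.5137 nats

H(X) + H(Y|X) = 0.9743 + 0.5137 = 1.4880 nats

Both sides equal 1.4880 nats. ✓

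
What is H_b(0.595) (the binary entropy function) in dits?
0.2931 dits

The binary entropy function is:
H(p) = -p log(p) - (1-p) log(1-p)

H(0.595) = -0.595 × log_10(0.595) - 0.405 × log_10(0.405)
H(0.595) = 0.2931 dits

Note: Binary entropy is maximized at p=0.5 (H=1 bit) and minimized at p=0 or p=1 (H=0).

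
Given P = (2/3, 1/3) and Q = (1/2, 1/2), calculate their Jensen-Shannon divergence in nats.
0.0144 nats

Jensen-Shannon divergence is:
JSD(P||Q) = 0.5 × D_KL(P||M) + 0.5 × D_KL(Q||M)
where M = 0.5 × (P + Q) is the mixture distribution.

M = 0.5 × (2/3, 1/3) + 0.5 × (1/2, 1/2) = (7/12, 5/12)

D_KL(P||M) = 0.0146 nats
D_KL(Q||M) = 0.0141 nats

JSD(P||Q) = 0.5 × 0.0146 + 0.5 × 0.0141 = 0.0144 nats

Unlike KL divergence, JSD is symmetric and bounded: 0 ≤ JSD ≤ log(2).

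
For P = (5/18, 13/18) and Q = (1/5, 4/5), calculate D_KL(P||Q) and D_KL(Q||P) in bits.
D_KL(P||Q) = 0.0251, D_KL(Q||P) = 0.0233

KL divergence is not symmetric: D_KL(P||Q) ≠ D_KL(Q||P) in general.

D_KL(P||Q) = 0.0251 bits
D_KL(Q||P) = 0.0233 bits

No, they are not equal!

This asymmetry is why KL divergence is not a true distance metric.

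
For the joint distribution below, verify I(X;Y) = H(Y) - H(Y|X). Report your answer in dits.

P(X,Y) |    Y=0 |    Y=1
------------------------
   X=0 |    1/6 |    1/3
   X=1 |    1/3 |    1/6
I(X;Y) = 0.0246 dits

Mutual information has multiple equivalent forms:
- I(X;Y) = H(X) - H(X|Y)
- I(X;Y) = H(Y) - H(Y|X)
- I(X;Y) = H(X) + H(Y) - H(X,Y)

Computing all quantities:
H(X) = 0.3010, H(Y) = 0.3010, H(X,Y) = 0.5775
H(X|Y) = 0.2764, H(Y|X) = 0.2764

Verification:
H(X) - H(X|Y) = 0.3010 - 0.2764 = 0.0246
H(Y) - H(Y|X) = 0.3010 - 0.2764 = 0.0246
H(X) + H(Y) - H(X,Y) = 0.3010 + 0.3010 - 0.5775 = 0.0246

All forms give I(X;Y) = 0.0246 dits. ✓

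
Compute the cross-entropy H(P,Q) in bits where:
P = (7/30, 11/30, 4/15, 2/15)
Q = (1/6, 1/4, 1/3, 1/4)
2.0258 bits

Cross-entropy: H(P,Q) = -Σ p(x) log q(x)

Alternatively: H(P,Q) = H(P) + D_KL(P||Q)
H(P) = 1.9167 bits
D_KL(P||Q) = 0.1091 bits

H(P,Q) = 1.9167 + 0.1091 = 2.0258 bits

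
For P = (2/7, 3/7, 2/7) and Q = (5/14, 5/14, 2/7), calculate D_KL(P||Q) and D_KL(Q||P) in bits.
D_KL(P||Q) = 0.0207, D_KL(Q||P) = 0.0210

KL divergence is not symmetric: D_KL(P||Q) ≠ D_KL(Q||P) in general.

D_KL(P||Q) = 0.0207 bits
D_KL(Q||P) = 0.0210 bits

No, they are not equal!

This asymmetry is why KL divergence is not a true distance metric.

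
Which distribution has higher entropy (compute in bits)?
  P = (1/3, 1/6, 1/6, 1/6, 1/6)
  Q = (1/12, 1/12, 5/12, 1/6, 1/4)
P

Computing entropies in bits:
H(P) = 2.2516
H(Q) = 2.0546

Distribution P has higher entropy.

Intuition: The distribution closer to uniform (more spread out) has higher entropy.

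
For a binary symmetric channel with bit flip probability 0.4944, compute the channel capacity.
0.0001 bits

For a binary symmetric channel (BSC) with error probability p:
Capacity C = 1 - H(p) bits per symbol

where H(p) = -p log₂(p) - (1-p) log₂(1-p) is the binary entropy function.

H(0.4944) = 0.9999 bits
C = 1 - 0.9999 = 0.0001 bits per symbol

This means we can reliably transmit up to 0.0001 bits of information per channel use.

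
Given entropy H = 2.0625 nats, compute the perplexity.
7.8656

Perplexity is e^H (or exp(H) for natural log).

H = 2.0625 nats
Perplexity = e^2.0625 = 7.8656

Interpretation: The model's uncertainty is equivalent to choosing uniformly among 7.9 options.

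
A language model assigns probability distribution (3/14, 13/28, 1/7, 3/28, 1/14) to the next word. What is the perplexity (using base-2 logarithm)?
4.0234

Perplexity is 2^H (or exp(H) for natural log).

First, H = -Σ p log p = 2.0084 bits
Perplexity = 2^2.0084 = 4.0234

Interpretation: The model's uncertainty is equivalent to choosing uniformly among 4.0 options.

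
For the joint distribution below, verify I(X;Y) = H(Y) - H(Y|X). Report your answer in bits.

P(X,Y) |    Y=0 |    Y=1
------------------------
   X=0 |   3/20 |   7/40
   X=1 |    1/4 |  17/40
I(X;Y) = 0.0054 bits

Mutual information has multiple equivalent forms:
- I(X;Y) = H(X) - H(X|Y)
- I(X;Y) = H(Y) - H(Y|X)
- I(X;Y) = H(X) + H(Y) - H(X,Y)

Computing all quantities:
H(X) = 0.9097, H(Y) = 0.9710, H(X,Y) = 1.8752
H(X|Y) = 0.9043, H(Y|X) = 0.9655

Verification:
H(X) - H(X|Y) = 0.9097 - 0.9043 = 0.0054
H(Y) - H(Y|X) = 0.9710 - 0.9655 = 0.0054
H(X) + H(Y) - H(X,Y) = 0.9097 + 0.9710 - 1.8752 = 0.0054

All forms give I(X;Y) = 0.0054 bits. ✓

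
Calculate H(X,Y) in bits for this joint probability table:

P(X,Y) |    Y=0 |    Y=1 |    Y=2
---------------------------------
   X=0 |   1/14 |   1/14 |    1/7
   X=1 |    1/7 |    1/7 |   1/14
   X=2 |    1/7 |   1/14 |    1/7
3.0931 bits

Joint entropy is H(X,Y) = -Σ_{x,y} p(x,y) log p(x,y).

Summing over all non-zero entries:
H(X,Y) = -[1/14·log_2(1/14) + 1/14·log_2(1/14) + 1/7·log_2(1/7) + 1/7·log_2(1/7) + 1/7·log_2(1/7) + 1/14·log_2(1/14) + 1/7·log_2(1/7) + 1/14·log_2(1/14) + 1/7·log_2(1/7)]
H(X,Y) = 3.0931 bits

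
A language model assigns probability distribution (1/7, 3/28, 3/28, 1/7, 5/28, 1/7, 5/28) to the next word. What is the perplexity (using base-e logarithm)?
6.8748

Perplexity is e^H (or exp(H) for natural log).

First, H = -Σ p log p = 1.9279 nats
Perplexity = e^1.9279 = 6.8748

Interpretation: The model's uncertainty is equivalent to choosing uniformly among 6.9 options.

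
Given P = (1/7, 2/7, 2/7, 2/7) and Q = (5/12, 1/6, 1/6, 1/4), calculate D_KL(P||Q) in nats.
0.1932 nats

KL divergence: D_KL(P||Q) = Σ p(x) log(p(x)/q(x))

Computing term by term:
  x=0: 1/7 × log_e[(1/7)/(5/12)] = 1/7 × -1.0704 = -0.1529
  x=1: 2/7 × log_e[(2/7)/(1/6)] = 2/7 × 0.5390 = 0.1540
  x=2: 2/7 × log_e[(2/7)/(1/6)] = 2/7 × 0.5390 = 0.1540
  x=3: 2/7 × log_e[(2/7)/(1/4)] = 2/7 × 0.1335 = 0.0382

D_KL(P||Q) = 0.1932 nats

Note: KL divergence is always non-negative and equals 0 iff P = Q.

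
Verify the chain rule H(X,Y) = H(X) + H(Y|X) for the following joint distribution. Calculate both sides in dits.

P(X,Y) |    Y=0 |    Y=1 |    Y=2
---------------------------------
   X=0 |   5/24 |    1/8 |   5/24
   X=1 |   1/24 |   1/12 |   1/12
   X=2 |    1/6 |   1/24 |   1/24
H(X,Y) = 0.8788, H(X) = 0.4367, H(Y|X) = 0.4421 (all in dits)

Chain rule: H(X,Y) = H(X) + H(Y|X)

Left side — joint entropy directly:
H(X,Y) = -Σ p(x,y) log p(x,y) = 0.8788 dits

Right side — compute H(Y|X) from the conditional distributions:
P(X) = (13/24, 5/24, 1/4), so H(X) = 0.4367 dits
H(Y|X) = Σ_x P(X=x) · H(Y|X=x):
  P(Y|X=0) = (5/13, 3/13, 5/13), H(Y|X=0) = 0.4662, weight P(X=0) = 13/24
  P(Y|X=1) = (1/5, 2/5, 2/5), H(Y|X=1) = 0.4581, weight P(X=1) = 5/24
  P(Y|X=2) = (2/3, 1/6, 1/6), H(Y|X=2) = 0.3768, weight P(X=2) = 1/4
H(Y|X) = 0.4421 dits

H(X) + H(Y|X) = 0.4367 + 0.4421 = 0.8788 dits

Both sides equal 0.8788 dits. ✓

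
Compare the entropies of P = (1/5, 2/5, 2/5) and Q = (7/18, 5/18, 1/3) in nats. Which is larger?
Q

Computing entropies in nats:
H(P) = 1.0549
H(Q) = 1.0893

Distribution Q has higher entropy.

Intuition: The distribution closer to uniform (more spread out) has higher entropy.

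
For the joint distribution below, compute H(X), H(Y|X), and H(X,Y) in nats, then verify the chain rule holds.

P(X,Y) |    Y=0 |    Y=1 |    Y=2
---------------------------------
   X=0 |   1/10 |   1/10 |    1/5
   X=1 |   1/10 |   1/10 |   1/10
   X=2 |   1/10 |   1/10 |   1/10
H(X,Y) = 2.1640, H(X) = 1.0889, H(Y|X) = 1.0751 (all in nats)

Chain rule: H(X,Y) = H(X) + H(Y|X)

Left side — joint entropy directly:
H(X,Y) = -Σ p(x,y) log p(x,y) = 2.1640 nats

Right side — compute H(Y|X) from the conditional distributions:
P(X) = (2/5, 3/10, 3/10), so H(X) = 1.0889 nats
H(Y|X) = Σ_x P(X=x) · H(Y|X=x):
  P(Y|X=0) = (1/4, 1/4, 1/2), H(Y|X=0) = 1.0397, weight P(X=0) = 2/5
  P(Y|X=1) = (1/3, 1/3, 1/3), H(Y|X=1) = 1.0986, weight P(X=1) = 3/10
  P(Y|X=2) = (1/3, 1/3, 1/3), H(Y|X=2) = 1.0986, weight P(X=2) = 3/10
H(Y|X) = 1.0751 nats

H(X) + H(Y|X) = 1.0889 + 1.0751 = 2.1640 nats

Both sides equal 2.1640 nats. ✓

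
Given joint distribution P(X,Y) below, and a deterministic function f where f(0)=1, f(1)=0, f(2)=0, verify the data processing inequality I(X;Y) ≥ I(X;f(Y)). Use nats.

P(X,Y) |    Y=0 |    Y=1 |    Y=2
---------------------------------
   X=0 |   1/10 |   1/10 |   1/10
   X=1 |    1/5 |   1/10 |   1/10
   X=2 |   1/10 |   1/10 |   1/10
I(X;Y) = 0.0138, I(X;f(Y)) = 0.0138, inequality holds: 0.0138 ≥ 0.0138

Data Processing Inequality: For any Markov chain X → Y → Z, we have I(X;Y) ≥ I(X;Z).

Here Z = f(Y) is a deterministic function of Y, forming X → Y → Z.

Original I(X;Y) = 0.0138 nats

After applying f:
P(X,Z) where Z=f(Y):
- P(X,Z=0) = P(X,Y=1) + P(X,Y=2)
- P(X,Z=1) = P(X,Y=0)

I(X;Z) = I(X;f(Y)) = 0.0138 nats

Verification: 0.0138 ≥ 0.0138 ✓

Information cannot be created by processing; the function f can only lose information about X.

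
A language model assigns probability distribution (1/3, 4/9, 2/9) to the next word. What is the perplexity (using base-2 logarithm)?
2.8888

Perplexity is 2^H (or exp(H) for natural log).

First, H = -Σ p log p = 1.5305 bits
Perplexity = 2^1.5305 = 2.8888

Interpretation: The model's uncertainty is equivalent to choosing uniformly among 2.9 options.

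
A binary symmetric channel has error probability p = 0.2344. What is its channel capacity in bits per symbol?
0.2144 bits

For a binary symmetric channel (BSC) with error probability p:
Capacity C = 1 - H(p) bits per symbol

where H(p) = -p log₂(p) - (1-p) log₂(1-p) is the binary entropy function.

H(0.2344) = 0.7856 bits
C = 1 - 0.7856 = 0.2144 bits per symbol

This means we can reliably transmit up to 0.2144 bits of information per channel use.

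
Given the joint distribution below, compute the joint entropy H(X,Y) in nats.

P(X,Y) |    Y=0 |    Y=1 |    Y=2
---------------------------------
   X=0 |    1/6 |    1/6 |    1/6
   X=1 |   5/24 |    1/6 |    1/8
1.7812 nats

Joint entropy is H(X,Y) = -Σ_{x,y} p(x,y) log p(x,y).

Summing over all non-zero entries:
H(X,Y) = -[1/6·log_e(1/6) + 1/6·log_e(1/6) + 1/6·log_e(1/6) + 5/24·log_e(5/24) + 1/6·log_e(1/6) + 1/8·log_e(1/8)]
H(X,Y) = 1.7812 nats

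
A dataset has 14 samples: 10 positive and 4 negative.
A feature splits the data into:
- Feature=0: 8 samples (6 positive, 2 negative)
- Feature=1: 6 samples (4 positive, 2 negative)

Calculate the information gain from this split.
0.0060 bits

Information Gain = H(Y) - H(Y|Feature)

Before split:
P(positive) = 10/14 = 0.7143
H(Y) = 0.8631 bits

After split:
Feature=0: H = 0.8113 bits (weight = 8/14)
Feature=1: H = 0.9183 bits (weight = 6/14)
H(Y|Feature) = (8/14)×0.8113 + (6/14)×0.9183 = 0.8571 bits

Information Gain = 0.8631 - 0.8571 = 0.0060 bits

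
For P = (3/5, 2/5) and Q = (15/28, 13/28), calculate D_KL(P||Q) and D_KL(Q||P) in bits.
D_KL(P||Q) = 0.0121, D_KL(Q||P) = 0.0122

KL divergence is not symmetric: D_KL(P||Q) ≠ D_KL(Q||P) in general.

D_KL(P||Q) = 0.0121 bits
D_KL(Q||P) = 0.0122 bits

No, they are not equal!

This asymmetry is why KL divergence is not a true distance metric.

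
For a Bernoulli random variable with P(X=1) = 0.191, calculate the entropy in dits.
0.2118 dits

The binary entropy function is:
H(p) = -p log(p) - (1-p) log(1-p)

H(0.191) = -0.191 × log_10(0.191) - 0.809 × log_10(0.809)
H(0.191) = 0.2118 dits

Note: Binary entropy is maximized at p=0.5 (H=1 bit) and minimized at p=0 or p=1 (H=0).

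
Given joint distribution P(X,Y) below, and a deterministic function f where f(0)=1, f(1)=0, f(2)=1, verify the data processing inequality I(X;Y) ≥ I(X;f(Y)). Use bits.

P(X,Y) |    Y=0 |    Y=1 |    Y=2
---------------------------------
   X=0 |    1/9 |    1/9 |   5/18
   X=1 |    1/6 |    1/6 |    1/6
I(X;Y) = 0.0364, I(X;f(Y)) = 0.0112, inequality holds: 0.0364 ≥ 0.0112

Data Processing Inequality: For any Markov chain X → Y → Z, we have I(X;Y) ≥ I(X;Z).

Here Z = f(Y) is a deterministic function of Y, forming X → Y → Z.

Original I(X;Y) = 0.0364 bits

After applying f:
P(X,Z) where Z=f(Y):
- P(X,Z=0) = P(X,Y=1)
- P(X,Z=1) = P(X,Y=0) + P(X,Y=2)

I(X;Z) = I(X;f(Y)) = 0.0112 bits

Verification: 0.0364 ≥ 0.0112 ✓

Information cannot be created by processing; the function f can only lose information about X.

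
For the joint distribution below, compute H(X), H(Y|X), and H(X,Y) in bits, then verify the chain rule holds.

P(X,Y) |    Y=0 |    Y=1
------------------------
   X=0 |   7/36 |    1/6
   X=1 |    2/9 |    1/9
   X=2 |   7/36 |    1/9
H(X,Y) = 2.5362, H(X) = 1.5816, H(Y|X) = 0.9546 (all in bits)

Chain rule: H(X,Y) = H(X) + H(Y|X)

Left side — joint entropy directly:
H(X,Y) = -Σ p(x,y) log p(x,y) = 2.5362 bits

Right side — compute H(Y|X) from the conditional distributions:
P(X) = (13/36, 1/3, 11/36), so H(X) = 1.5816 bits
H(Y|X) = Σ_x P(X=x) · H(Y|X=x):
  P(Y|X=0) = (7/13, 6/13), H(Y|X=0) = 0.9957, weight P(X=0) = 13/36
  P(Y|X=1) = (2/3, 1/3), H(Y|X=1) = 0.9183, weight P(X=1) = 1/3
  P(Y|X=2) = (7/11, 4/11), H(Y|X=2) = 0.9457, weight P(X=2) = 11/36
H(Y|X) = 0.9546 bits

H(X) + H(Y|X) = 1.5816 + 0.9546 = 2.5362 bits

Both sides equal 2.5362 bits. ✓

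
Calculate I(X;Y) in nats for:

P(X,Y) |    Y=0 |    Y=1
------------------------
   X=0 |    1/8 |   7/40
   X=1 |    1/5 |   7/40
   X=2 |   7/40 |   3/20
0.0060 nats

Mutual information: I(X;Y) = H(X) + H(Y) - H(X,Y)

Marginals:
P(X) = (3/10, 3/8, 13/40), H(X) = 1.0943 nats
P(Y) = (1/2, 1/2), H(Y) = 0.6931 nats

Joint entropy: H(X,Y) = 1.7814 nats

I(X;Y) = 1.0943 + 0.6931 - 1.7814 = 0.0060 nats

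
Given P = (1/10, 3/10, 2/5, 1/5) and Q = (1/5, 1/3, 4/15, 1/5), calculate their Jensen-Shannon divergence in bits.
0.0226 bits

Jensen-Shannon divergence is:
JSD(P||Q) = 0.5 × D_KL(P||M) + 0.5 × D_KL(Q||M)
where M = 0.5 × (P + Q) is the mixture distribution.

M = 0.5 × (1/10, 3/10, 2/5, 1/5) + 0.5 × (1/5, 1/3, 4/15, 1/5) = (3/20, 0.316667, 1/3, 1/5)

D_KL(P||M) = 0.0233 bits
D_KL(Q||M) = 0.0218 bits

JSD(P||Q) = 0.5 × 0.0233 + 0.5 × 0.0218 = 0.0226 bits

Unlike KL divergence, JSD is symmetric and bounded: 0 ≤ JSD ≤ log(2).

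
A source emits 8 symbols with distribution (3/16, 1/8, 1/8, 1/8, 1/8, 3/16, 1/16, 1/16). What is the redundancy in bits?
0.0944 bits

Redundancy measures how far a source is from maximum entropy:
R = H_max - H(X)

Maximum entropy for 8 symbols: H_max = log_2(8) = 3.0000 bits
Actual entropy: H(X) = 2.9056 bits
Redundancy: R = 3.0000 - 2.9056 = 0.0944 bits

This redundancy represents potential for compression: the source could be compressed by 0.0944 bits per symbol.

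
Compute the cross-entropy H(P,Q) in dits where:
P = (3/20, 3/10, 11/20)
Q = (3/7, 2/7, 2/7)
0.5177 dits

Cross-entropy: H(P,Q) = -Σ p(x) log q(x)

Alternatively: H(P,Q) = H(P) + D_KL(P||Q)
H(P) = 0.4233 dits
D_KL(P||Q) = 0.0944 dits

H(P,Q) = 0.4233 + 0.0944 = 0.5177 dits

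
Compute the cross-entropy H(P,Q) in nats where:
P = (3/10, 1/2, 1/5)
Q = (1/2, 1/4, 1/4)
1.1784 nats

Cross-entropy: H(P,Q) = -Σ p(x) log q(x)

Alternatively: H(P,Q) = H(P) + D_KL(P||Q)
H(P) = 1.0297 nats
D_KL(P||Q) = 0.1487 nats

H(P,Q) = 1.0297 + 0.1487 = 1.1784 nats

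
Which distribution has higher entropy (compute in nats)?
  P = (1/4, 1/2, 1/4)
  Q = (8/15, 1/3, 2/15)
P

Computing entropies in nats:
H(P) = 1.0397
H(Q) = 0.9701

Distribution P has higher entropy.

Intuition: The distribution closer to uniform (more spread out) has higher entropy.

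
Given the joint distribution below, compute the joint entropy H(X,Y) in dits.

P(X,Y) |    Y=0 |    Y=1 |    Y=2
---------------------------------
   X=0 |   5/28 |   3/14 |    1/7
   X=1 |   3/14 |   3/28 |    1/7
0.7657 dits

Joint entropy is H(X,Y) = -Σ_{x,y} p(x,y) log p(x,y).

Summing over all non-zero entries:
H(X,Y) = -[5/28·log_10(5/28) + 3/14·log_10(3/14) + 1/7·log_10(1/7) + 3/14·log_10(3/14) + 3/28·log_10(3/28) + 1/7·log_10(1/7)]
H(X,Y) = 0.7657 dits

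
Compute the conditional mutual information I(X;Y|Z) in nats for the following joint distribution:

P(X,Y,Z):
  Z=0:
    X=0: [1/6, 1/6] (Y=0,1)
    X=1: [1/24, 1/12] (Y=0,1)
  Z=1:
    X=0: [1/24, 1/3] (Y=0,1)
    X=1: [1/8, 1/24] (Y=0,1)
0.1150 nats

Conditional mutual information: I(X;Y|Z) = H(X|Z) + H(Y|Z) - H(X,Y|Z)

H(Z) = 0.6897
H(X,Z) = 1.2926 → H(X|Z) = 0.6029
H(Y,Z) = 1.3398 → H(Y|Z) = 0.6501
H(X,Y,Z) = 1.8277 → H(X,Y|Z) = 1.1380

I(X;Y|Z) = 0.6029 + 0.6501 - 1.1380 = 0.1150 nats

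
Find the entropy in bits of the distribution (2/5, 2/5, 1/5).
1.5219 bits

Shannon entropy is H(X) = -Σ p(x) log p(x).

For P = (2/5, 2/5, 1/5):
H = -2/5 × log_2(2/5) -2/5 × log_2(2/5) -1/5 × log_2(1/5)
H = 1.5219 bits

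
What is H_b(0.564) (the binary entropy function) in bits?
0.9881 bits

The binary entropy function is:
H(p) = -p log(p) - (1-p) log(1-p)

H(0.564) = -0.564 × log_2(0.564) - 0.436 × log_2(0.436)
H(0.564) = 0.9881 bits

Note: Binary entropy is maximized at p=0.5 (H=1 bit) and minimized at p=0 or p=1 (H=0).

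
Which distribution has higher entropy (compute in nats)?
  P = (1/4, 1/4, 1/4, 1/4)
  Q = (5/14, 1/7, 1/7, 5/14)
P

Computing entropies in nats:
H(P) = 1.3863
H(Q) = 1.2914

Distribution P has higher entropy.

Intuition: The distribution closer to uniform (more spread out) has higher entropy.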